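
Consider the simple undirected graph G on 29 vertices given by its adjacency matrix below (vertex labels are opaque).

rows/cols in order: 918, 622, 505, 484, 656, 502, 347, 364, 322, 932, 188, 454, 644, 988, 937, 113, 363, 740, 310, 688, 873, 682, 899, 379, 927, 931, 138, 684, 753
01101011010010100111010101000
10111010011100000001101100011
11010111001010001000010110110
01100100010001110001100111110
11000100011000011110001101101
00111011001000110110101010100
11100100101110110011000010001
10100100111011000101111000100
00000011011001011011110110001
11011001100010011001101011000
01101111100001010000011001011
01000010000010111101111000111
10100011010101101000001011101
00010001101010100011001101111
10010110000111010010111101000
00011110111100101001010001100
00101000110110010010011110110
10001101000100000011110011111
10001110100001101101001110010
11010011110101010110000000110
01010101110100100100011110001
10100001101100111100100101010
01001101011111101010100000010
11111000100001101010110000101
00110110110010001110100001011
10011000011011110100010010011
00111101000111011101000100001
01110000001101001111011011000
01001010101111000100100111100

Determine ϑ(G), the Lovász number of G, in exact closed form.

deg(899) = 14; N(899) = {622, 656, 502, 364, 932, 188, 454, 644, 988, 937, 363, 310, 873, 684}.
N(684) = {622, 505, 484, 188, 454, 988, 363, 740, 310, 688, 682, 899, 927, 931}, |N(684)| = 14.
N(322) = {347, 364, 932, 188, 988, 113, 363, 310, 688, 873, 682, 379, 927, 753}, |N(322)| = 14.
N(988) = {484, 364, 322, 188, 644, 937, 310, 688, 899, 379, 931, 138, 684, 753}, |N(988)| = 14.
Every vertex has degree 14 (N=29); SR(29,14,6,7) — a Paley graph.
The 3 distinct eigenvalues: [14.0, 2.19258, -3.19258].
Lovász (edge-transitive): ϑ = −29·(-sqrt(29)/2 - 1/2)/((14)−(-sqrt(29)/2 - 1/2)) = sqrt(29).
Numerically 5.385165.

sqrt(29)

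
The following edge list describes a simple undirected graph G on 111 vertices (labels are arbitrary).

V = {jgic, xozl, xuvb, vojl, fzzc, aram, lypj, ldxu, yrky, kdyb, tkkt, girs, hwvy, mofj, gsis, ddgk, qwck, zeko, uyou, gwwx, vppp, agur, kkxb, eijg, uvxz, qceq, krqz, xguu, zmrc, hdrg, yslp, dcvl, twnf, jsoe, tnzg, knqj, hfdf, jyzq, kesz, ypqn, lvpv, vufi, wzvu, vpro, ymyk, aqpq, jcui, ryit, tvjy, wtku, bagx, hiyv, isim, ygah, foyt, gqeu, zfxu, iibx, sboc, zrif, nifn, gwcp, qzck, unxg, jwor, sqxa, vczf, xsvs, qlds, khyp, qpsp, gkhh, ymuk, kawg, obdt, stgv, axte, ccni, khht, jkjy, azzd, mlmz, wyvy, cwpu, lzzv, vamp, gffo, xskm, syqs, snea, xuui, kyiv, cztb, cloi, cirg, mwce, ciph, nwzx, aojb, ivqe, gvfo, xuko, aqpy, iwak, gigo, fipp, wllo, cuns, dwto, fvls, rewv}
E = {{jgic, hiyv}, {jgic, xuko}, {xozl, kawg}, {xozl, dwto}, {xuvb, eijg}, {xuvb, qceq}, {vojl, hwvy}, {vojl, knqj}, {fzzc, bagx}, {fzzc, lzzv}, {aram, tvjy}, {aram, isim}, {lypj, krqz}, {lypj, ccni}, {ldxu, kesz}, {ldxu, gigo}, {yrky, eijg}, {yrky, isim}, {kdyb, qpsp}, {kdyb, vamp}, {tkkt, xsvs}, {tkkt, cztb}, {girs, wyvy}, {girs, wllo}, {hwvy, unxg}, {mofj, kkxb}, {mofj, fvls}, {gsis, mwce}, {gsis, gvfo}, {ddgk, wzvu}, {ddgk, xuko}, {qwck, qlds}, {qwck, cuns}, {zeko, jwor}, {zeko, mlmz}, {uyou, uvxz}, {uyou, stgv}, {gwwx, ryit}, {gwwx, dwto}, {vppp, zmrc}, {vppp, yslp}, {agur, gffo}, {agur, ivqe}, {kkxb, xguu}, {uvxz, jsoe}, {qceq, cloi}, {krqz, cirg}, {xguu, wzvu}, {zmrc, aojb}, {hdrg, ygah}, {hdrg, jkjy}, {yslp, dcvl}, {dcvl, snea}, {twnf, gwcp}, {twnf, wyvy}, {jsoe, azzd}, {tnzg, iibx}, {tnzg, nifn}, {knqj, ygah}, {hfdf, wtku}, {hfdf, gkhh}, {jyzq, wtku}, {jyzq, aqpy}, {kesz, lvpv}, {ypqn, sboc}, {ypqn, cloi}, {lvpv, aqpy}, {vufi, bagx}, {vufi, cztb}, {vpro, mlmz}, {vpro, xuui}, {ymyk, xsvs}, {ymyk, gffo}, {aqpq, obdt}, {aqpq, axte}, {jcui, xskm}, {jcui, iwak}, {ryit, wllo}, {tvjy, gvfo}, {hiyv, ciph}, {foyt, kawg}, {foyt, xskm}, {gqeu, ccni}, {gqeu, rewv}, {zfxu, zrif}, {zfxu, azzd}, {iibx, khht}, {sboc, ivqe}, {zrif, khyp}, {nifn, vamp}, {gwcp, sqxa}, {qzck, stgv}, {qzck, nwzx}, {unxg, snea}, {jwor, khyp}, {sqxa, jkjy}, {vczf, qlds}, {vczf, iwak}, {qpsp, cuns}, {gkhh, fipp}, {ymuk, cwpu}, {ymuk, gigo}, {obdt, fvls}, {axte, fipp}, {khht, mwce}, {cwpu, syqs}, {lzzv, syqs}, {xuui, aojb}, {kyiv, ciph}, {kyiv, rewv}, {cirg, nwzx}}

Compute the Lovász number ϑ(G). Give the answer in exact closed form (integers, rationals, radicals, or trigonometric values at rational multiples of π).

N(vppp) = {zmrc, yslp}, |N(vppp)| = 2.
N(gffo) = {agur, ymyk}, |N(gffo)| = 2.
N(qzck) = {stgv, nwzx}, |N(qzck)| = 2.
deg(fvls) = 2; N(fvls) = {mofj, obdt}.
2-regular, N=111; this is C_{111}, the 111-cycle.
A has 56 distinct eigenvalues ≈ [2.0, 1.997, 1.987, 1.971, 1.949, 1.92, 1.886, 1.845, 1.798, 1.746, 1.688, 1.625, 1.556, 1.482, 1.404, 1.321, 1.234, 1.143, 1.049, 0.951, 0.85, 0.746, 0.64, 0.531, 0.421, 0.31, 0.198, 0.085, -0.028, -0.141, -0.254, -0.366, -0.477, -0.586, -0.693, -0.798, -0.9, -1.0, -1.096, -1.189, -1.278, -1.363, -1.444, -1.52, -1.591, -1.657, -1.718, -1.773, -1.822, -1.866, -1.904, -1.935, -1.961, -1.98, -1.993, -1.999].
With N=111: ϑ(G) = 111·(-(-1)*2*cos(pi/111))/(2−(-2*cos(pi/111))) = 111*cos(pi/111)/(cos(pi/111) + 1).
Numerically 55.488884097.
Check 55 ≤ 111*cos(pi/111)/(cos(pi/111) + 1) ≤ 56: both strict.

111*cos(pi/111)/(cos(pi/111) + 1)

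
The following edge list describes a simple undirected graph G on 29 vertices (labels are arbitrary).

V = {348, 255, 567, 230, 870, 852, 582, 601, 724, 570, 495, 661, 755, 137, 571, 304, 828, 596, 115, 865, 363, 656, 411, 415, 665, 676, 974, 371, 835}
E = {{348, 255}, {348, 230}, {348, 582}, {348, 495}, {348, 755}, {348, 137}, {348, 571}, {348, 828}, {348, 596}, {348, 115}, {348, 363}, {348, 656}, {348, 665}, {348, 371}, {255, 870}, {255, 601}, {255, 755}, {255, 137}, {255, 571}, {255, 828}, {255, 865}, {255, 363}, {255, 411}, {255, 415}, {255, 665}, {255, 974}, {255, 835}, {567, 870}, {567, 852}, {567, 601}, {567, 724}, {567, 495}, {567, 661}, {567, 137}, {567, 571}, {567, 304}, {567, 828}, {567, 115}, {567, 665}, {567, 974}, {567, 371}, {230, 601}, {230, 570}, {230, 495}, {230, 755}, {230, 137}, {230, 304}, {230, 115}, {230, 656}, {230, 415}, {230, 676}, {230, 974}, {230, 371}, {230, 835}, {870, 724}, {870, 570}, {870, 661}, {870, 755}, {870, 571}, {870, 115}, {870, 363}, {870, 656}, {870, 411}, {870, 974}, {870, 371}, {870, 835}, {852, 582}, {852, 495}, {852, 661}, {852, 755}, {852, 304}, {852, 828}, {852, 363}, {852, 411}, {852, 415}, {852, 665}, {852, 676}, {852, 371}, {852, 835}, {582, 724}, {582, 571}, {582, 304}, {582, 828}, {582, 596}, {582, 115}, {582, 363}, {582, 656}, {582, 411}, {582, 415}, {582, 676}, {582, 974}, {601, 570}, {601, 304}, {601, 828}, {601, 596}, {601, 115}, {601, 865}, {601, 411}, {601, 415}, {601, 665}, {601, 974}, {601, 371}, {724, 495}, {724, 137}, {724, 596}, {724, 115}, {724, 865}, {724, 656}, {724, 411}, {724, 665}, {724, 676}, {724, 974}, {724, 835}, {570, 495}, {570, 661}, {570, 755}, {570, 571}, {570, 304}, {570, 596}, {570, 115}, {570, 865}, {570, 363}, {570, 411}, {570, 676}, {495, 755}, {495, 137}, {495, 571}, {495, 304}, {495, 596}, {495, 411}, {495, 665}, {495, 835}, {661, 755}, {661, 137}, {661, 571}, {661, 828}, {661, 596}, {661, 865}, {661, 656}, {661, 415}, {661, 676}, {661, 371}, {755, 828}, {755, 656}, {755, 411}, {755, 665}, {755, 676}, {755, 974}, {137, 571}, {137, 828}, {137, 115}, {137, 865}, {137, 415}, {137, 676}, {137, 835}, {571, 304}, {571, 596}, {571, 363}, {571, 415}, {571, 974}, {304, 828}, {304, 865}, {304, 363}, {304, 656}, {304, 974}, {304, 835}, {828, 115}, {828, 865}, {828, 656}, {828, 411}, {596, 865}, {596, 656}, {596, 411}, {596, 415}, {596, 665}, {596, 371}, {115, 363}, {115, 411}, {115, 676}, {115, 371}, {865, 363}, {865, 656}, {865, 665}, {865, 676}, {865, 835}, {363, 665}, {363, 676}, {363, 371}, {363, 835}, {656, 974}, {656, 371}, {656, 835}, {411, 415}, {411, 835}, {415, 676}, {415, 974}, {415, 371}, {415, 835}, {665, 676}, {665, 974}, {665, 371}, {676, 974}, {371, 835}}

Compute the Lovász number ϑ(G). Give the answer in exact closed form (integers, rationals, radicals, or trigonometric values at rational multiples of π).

sqrt(29)

Vertex 570 has 14 neighbors: 230, 870, 601, 495, 661, 755, 571, 304, 596, 115, 865, 363, 411, 676.
Vertex 582 has 14 neighbors: 348, 852, 724, 571, 304, 828, 596, 115, 363, 656, 411, 415, 676, 974.
N(255) = {348, 870, 601, 755, 137, 571, 828, 865, 363, 411, 415, 665, 974, 835}, |N(255)| = 14.
N(304) = {567, 230, 852, 582, 601, 570, 495, 571, 828, 865, 363, 656, 974, 835}, |N(304)| = 14.
deg(v) = 14 for all v (|V|=29); SR(29,14,6,7) — a Paley graph.
A has 3 distinct eigenvalues ≈ [14.0, 2.192582, -3.192582].
λ_max=14, λ_min=-sqrt(29)/2 - 1/2; ϑ = −29·λ_min/(λ_max−λ_min) = sqrt(29).
= 5.3851648… (decimal).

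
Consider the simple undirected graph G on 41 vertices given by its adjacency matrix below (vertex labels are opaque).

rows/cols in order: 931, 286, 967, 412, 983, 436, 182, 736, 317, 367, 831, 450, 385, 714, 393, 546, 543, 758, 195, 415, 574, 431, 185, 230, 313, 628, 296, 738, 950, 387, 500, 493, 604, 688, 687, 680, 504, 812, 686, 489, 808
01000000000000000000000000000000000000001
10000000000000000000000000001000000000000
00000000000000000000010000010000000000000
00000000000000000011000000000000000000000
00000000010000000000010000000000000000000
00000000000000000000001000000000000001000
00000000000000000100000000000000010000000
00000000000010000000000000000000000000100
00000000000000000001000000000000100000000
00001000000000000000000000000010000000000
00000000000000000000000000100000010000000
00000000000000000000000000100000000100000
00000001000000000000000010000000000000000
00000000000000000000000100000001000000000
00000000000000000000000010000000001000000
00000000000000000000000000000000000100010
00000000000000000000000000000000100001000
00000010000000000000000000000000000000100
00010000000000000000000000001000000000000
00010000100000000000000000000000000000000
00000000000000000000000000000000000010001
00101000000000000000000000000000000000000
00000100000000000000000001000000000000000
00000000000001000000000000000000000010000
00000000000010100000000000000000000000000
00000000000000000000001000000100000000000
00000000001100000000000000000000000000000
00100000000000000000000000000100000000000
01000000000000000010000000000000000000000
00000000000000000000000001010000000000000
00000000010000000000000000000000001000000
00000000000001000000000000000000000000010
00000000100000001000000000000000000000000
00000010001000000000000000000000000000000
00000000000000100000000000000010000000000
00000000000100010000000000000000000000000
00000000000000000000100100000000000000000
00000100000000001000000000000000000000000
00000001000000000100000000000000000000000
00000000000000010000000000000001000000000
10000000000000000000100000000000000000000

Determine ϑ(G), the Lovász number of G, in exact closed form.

41*cos(pi/41)/(cos(pi/41) + 1)

deg(967) = 2; N(967) = {431, 738}.
Vertex 436 has 2 neighbors: 185, 812.
Vertex 230 has 2 neighbors: 714, 504.
deg(195) = 2; N(195) = {412, 950}.
Every vertex has degree 2 (N=41); the odd cycle C_{41}.
spec(A) ≈ [2.0, 1.976561, 1.906793, 1.792331, 1.635859, 1.441043, 1.212451, 0.95544, 0.676034, 0.380782, 0.076605, -0.229367, -0.529963, -0.818137, -1.087135, -1.330651, -1.542978, -1.719139, -1.855005, -1.947391, -1.994132] (distinct, 6 d.p.).
Lovász: ϑ = −41(-2*cos(pi/41))/(2+-(-1)*2*cos(pi/41)) = 41*cos(pi/41)/(cos(pi/41) + 1).
≈ 20.4699 (to 4 d.p.).
20 ≤ 41*cos(pi/41)/(cos(pi/41) + 1) ≤ 21: both strict.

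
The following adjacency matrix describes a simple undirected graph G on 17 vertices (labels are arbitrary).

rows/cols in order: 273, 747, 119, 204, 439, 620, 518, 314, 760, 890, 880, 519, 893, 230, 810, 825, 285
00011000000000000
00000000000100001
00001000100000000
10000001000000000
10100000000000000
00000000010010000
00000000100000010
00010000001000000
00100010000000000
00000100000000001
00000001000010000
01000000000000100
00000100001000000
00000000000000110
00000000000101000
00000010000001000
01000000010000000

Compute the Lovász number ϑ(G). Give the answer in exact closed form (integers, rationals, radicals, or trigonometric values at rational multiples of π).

N(747) = {519, 285}, |N(747)| = 2.
deg(893) = 2; N(893) = {620, 880}.
deg(314) = 2; N(314) = {204, 880}.
deg(890) = 2; N(890) = {620, 285}.
17-vertex 2-regular graph: connected 2-regular on 17 ⇒ C_{17}.
Distinct eigenvalues (to 4 d.p.): [2.0, 1.8649, 1.478, 0.8915, 0.1845, -0.5473, -1.2053, -1.7004, -1.9659].
Lovász (edge-transitive): ϑ = −17·(-2*cos(pi/17))/((2)−(-2*cos(pi/17))) = 17*cos(pi/17)/(cos(pi/17) + 1).
Numerically 8.427014314.
Sandwich: α(G)=8 ≤ ϑ(G)=17*cos(pi/17)/(cos(pi/17) + 1) ≤ χ(Ḡ)=9 (both strict).

17*cos(pi/17)/(cos(pi/17) + 1)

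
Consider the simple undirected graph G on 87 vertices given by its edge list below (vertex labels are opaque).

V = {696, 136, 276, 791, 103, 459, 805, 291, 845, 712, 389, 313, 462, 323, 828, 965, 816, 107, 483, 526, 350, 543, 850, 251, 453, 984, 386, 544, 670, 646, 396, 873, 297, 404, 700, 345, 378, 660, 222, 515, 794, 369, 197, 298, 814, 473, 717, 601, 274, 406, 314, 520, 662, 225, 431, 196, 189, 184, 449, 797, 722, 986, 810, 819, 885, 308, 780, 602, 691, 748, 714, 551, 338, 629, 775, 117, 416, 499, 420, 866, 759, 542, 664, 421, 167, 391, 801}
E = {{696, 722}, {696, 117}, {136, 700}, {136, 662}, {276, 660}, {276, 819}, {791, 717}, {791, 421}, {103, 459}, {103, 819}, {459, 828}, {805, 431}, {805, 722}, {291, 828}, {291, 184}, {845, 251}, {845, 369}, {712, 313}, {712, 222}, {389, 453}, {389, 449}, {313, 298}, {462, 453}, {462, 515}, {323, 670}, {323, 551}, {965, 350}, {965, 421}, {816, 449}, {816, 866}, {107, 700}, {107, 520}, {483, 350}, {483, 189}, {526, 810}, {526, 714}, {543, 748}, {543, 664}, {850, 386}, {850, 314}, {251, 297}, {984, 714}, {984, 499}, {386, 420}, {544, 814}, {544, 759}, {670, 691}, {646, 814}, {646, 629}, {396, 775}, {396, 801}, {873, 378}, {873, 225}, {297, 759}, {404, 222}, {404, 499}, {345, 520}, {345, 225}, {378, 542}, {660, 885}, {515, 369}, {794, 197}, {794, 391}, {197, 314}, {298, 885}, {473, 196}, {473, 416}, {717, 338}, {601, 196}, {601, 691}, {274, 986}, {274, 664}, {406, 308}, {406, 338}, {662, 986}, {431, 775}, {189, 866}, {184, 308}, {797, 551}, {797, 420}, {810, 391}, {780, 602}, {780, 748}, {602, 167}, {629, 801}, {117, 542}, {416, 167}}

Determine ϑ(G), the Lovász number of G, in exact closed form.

deg(805) = 2; N(805) = {431, 722}.
deg(797) = 2; N(797) = {551, 420}.
Vertex 722 has 2 neighbors: 696, 805.
Vertex 107 has 2 neighbors: 700, 520.
G on 87 vertices is 2-regular; this is C_{87}, the 87-cycle.
spec(A) ≈ [2.0, 1.994786, 1.979173, 1.953241, 1.917126, 1.871016, 1.815151, 1.749823, 1.675372, 1.592186, 1.5007, 1.401389, 1.294773, 1.181406, 1.061879, 0.936817, 0.80687, 0.672717, 0.535057, 0.394607, 0.252099, 0.108278, -0.036108, -0.180306, -0.323564, -0.465135, -0.604281, -0.740276, -0.872412, -1.0, -1.122374, -1.238897, -1.34896, -1.451991, -1.547452, -1.634845, -1.713714, -1.78365, -1.844286, -1.895306, -1.936446, -1.96749, -1.988276, -1.998696] (distinct, 6 d.p.).
ϑ = −N·λ_min/(λ_max−λ_min) = −87·(-2*cos(pi/87))/(2−(-2*cos(pi/87))) = 87*cos(pi/87)/(cos(pi/87) + 1).
= 43.48582… (decimal).
Lovász sandwich 43 ≤ 87*cos(pi/87)/(cos(pi/87) + 1) ≤ 44: both strict.

87*cos(pi/87)/(cos(pi/87) + 1)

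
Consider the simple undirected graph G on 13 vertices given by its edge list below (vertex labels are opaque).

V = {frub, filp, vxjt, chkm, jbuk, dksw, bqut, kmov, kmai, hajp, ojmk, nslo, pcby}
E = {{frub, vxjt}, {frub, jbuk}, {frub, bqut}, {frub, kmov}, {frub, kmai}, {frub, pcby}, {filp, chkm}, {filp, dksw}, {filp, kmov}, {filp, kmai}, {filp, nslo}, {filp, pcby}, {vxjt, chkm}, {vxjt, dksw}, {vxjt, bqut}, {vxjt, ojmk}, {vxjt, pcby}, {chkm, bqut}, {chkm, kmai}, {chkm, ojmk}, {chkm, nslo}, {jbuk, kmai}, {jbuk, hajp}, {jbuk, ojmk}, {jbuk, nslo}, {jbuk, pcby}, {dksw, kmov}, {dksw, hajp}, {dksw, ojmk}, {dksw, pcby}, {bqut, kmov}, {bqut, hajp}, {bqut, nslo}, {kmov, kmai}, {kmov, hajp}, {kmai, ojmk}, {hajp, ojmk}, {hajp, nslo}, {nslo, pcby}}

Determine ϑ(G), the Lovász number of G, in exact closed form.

deg(dksw) = 6; N(dksw) = {filp, vxjt, kmov, hajp, ojmk, pcby}.
deg(frub) = 6; N(frub) = {vxjt, jbuk, bqut, kmov, kmai, pcby}.
N(nslo) = {filp, chkm, jbuk, bqut, hajp, pcby}, |N(nslo)| = 6.
deg(kmov) = 6; N(kmov) = {frub, filp, dksw, bqut, kmai, hajp}.
13-vertex 6-regular graph: SR(13,6,2,3) — a Paley graph.
The 3 distinct eigenvalues: [6.0, 1.30278, -2.30278].
−13·(-sqrt(13)/2 - 1/2) / ((6)−(-sqrt(13)/2 - 1/2)) = sqrt(13) = ϑ(G).
≈ 3.6056 (to 4 d.p.).

sqrt(13)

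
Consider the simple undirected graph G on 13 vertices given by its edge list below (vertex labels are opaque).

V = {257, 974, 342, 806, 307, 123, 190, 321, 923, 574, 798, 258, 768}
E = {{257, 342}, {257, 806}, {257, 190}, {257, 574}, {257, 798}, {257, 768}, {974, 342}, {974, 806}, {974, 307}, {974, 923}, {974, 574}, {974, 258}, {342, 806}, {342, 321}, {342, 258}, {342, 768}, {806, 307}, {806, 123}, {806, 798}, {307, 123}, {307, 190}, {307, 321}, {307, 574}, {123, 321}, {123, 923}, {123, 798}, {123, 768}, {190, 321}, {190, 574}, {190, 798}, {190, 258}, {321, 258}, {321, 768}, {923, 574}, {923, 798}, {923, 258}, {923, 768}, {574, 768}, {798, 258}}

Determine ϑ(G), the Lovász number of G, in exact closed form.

N(923) = {974, 123, 574, 798, 258, 768}, |N(923)| = 6.
N(798) = {257, 806, 123, 190, 923, 258}, |N(798)| = 6.
Vertex 257 has 6 neighbors: 342, 806, 190, 574, 798, 768.
N(123) = {806, 307, 321, 923, 798, 768}, |N(123)| = 6.
G on 13 vertices is 6-regular; SR(13,6,2,3) — a Paley graph.
spec(A) ≈ [6.0, 1.30278, -2.30278] (distinct, 5 d.p.).
With N=13: ϑ(G) = 13·(-(-sqrt(13)/2 - 1/2))/(6−(-sqrt(13)/2 - 1/2)) = sqrt(13).
ϑ(G) ≈ 3.605551275.

sqrt(13)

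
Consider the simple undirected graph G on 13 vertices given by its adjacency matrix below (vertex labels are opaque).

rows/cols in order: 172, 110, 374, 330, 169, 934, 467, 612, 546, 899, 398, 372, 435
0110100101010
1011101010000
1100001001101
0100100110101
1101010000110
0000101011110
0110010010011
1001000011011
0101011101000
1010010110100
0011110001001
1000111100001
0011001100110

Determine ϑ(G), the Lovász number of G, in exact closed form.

sqrt(13)

Vertex 612 has 6 neighbors: 172, 330, 546, 899, 372, 435.
N(172) = {110, 374, 169, 612, 899, 372}, |N(172)| = 6.
Vertex 467 has 6 neighbors: 110, 374, 934, 546, 372, 435.
N(934) = {169, 467, 546, 899, 398, 372}, |N(934)| = 6.
13-vertex 6-regular graph: Paley(13): SR with (k,λ,μ)=(6,2,3).
spec(A) ≈ [6.0, 1.302776, -2.302776] (distinct, 6 d.p.).
With N=13: ϑ(G) = 13·(-(-sqrt(13)/2 - 1/2))/(6−(-sqrt(13)/2 - 1/2)) = sqrt(13).
= 3.605551275… (decimal).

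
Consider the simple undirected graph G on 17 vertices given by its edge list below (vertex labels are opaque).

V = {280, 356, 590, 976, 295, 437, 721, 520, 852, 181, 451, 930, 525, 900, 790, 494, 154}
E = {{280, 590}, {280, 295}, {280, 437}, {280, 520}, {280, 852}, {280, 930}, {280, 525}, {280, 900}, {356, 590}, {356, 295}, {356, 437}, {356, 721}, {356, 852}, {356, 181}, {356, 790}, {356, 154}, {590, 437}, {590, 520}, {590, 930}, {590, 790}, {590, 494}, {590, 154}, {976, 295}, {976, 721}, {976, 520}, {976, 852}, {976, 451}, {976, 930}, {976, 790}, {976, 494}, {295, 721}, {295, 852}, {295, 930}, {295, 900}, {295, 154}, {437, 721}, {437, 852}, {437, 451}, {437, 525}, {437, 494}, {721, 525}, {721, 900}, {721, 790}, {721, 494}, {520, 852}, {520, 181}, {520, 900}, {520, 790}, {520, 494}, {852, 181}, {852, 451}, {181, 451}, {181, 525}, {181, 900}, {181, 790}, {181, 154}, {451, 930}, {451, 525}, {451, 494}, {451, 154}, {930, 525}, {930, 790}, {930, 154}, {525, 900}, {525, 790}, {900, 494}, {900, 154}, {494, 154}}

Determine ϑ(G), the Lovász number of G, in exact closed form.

N(280) = {590, 295, 437, 520, 852, 930, 525, 900}, |N(280)| = 8.
N(590) = {280, 356, 437, 520, 930, 790, 494, 154}, |N(590)| = 8.
N(154) = {356, 590, 295, 181, 451, 930, 900, 494}, |N(154)| = 8.
deg(976) = 8; N(976) = {295, 721, 520, 852, 451, 930, 790, 494}.
8-regular, N=17; strongly regular (17,8,3,4).
The 3 distinct eigenvalues: [8.0, 1.561553, -2.561553].
Lovász (edge-transitive): ϑ = −17·(-sqrt(17)/2 - 1/2)/((8)−(-sqrt(17)/2 - 1/2)) = sqrt(17).
ϑ(G) ≈ 4.12311.

sqrt(17)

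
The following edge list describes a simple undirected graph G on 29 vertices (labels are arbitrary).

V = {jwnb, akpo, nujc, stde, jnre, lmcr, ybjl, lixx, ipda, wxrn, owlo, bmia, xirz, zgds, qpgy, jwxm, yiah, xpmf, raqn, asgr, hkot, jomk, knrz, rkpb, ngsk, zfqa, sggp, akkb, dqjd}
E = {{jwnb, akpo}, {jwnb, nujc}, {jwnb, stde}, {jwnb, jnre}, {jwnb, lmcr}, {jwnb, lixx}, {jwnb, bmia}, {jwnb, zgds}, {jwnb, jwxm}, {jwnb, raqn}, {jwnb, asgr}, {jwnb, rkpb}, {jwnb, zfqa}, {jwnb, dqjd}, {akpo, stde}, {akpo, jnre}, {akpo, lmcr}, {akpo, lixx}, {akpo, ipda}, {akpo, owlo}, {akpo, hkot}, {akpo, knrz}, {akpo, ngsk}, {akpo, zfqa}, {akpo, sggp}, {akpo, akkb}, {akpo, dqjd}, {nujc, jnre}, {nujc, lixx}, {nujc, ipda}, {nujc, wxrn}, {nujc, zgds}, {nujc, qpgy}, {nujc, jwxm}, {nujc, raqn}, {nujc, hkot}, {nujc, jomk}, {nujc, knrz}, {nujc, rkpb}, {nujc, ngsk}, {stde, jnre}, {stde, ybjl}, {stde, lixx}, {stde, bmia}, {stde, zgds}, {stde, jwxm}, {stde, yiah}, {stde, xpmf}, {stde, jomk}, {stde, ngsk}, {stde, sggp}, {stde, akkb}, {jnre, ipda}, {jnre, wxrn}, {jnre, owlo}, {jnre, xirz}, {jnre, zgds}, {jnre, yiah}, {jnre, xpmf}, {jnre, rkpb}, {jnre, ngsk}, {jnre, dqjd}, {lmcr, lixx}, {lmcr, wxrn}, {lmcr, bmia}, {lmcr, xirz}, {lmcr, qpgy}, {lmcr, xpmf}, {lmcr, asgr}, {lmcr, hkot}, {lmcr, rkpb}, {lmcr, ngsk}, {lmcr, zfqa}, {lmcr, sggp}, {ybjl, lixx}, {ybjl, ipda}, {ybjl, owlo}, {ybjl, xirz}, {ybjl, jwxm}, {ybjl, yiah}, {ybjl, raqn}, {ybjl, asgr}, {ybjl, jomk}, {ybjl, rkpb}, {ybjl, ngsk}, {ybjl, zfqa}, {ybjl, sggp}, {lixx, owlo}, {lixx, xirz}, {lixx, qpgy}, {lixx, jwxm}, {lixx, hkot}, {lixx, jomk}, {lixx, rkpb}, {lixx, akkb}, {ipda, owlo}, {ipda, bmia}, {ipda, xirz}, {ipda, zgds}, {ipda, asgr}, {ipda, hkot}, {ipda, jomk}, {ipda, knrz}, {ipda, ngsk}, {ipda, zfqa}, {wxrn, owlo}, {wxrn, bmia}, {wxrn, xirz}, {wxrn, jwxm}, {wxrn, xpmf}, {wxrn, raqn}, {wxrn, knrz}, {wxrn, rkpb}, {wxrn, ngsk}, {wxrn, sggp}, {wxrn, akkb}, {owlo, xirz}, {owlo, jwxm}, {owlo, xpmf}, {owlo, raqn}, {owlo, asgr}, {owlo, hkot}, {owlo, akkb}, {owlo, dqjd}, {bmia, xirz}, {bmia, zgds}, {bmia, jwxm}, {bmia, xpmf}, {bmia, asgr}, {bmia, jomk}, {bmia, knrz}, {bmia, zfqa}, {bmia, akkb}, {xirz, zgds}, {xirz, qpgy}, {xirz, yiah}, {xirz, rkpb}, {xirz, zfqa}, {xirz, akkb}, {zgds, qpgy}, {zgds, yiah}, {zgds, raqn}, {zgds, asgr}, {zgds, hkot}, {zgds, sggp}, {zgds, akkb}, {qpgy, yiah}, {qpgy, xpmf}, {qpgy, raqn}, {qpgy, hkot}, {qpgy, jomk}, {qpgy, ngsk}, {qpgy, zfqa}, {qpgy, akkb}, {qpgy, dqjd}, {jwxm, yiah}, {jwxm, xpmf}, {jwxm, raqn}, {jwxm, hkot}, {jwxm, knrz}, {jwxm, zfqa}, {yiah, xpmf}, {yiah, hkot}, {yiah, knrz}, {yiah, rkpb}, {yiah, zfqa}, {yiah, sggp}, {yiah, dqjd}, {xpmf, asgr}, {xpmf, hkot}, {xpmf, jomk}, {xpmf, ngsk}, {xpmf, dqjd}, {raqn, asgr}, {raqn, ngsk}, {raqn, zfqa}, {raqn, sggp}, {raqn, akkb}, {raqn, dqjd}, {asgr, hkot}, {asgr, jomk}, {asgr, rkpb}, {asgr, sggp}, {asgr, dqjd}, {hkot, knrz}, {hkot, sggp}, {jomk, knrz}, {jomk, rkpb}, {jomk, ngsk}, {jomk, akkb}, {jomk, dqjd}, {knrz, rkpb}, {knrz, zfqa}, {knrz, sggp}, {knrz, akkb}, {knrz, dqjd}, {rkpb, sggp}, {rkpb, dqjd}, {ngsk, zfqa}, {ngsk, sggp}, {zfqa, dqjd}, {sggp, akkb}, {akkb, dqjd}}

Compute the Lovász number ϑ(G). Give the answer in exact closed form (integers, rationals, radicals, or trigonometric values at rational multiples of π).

Vertex lmcr has 14 neighbors: jwnb, akpo, lixx, wxrn, bmia, xirz, qpgy, xpmf, asgr, hkot, rkpb, ngsk, zfqa, sggp.
N(jomk) = {nujc, stde, ybjl, lixx, ipda, bmia, qpgy, xpmf, asgr, knrz, rkpb, ngsk, akkb, dqjd}, |N(jomk)| = 14.
N(qpgy) = {nujc, lmcr, lixx, xirz, zgds, yiah, xpmf, raqn, hkot, jomk, ngsk, zfqa, akkb, dqjd}, |N(qpgy)| = 14.
N(jwnb) = {akpo, nujc, stde, jnre, lmcr, lixx, bmia, zgds, jwxm, raqn, asgr, rkpb, zfqa, dqjd}, |N(jwnb)| = 14.
Every vertex has degree 14 (N=29); Paley(29): SR with (k,λ,μ)=(14,6,7).
The 3 distinct eigenvalues: [14.0, 2.19258, -3.19258].
Lovász: ϑ = −29(-sqrt(29)/2 - 1/2)/(14+-(-sqrt(29)/2 - 1/2)) = sqrt(29).
≈ 5.38516 (to 5 d.p.).

sqrt(29)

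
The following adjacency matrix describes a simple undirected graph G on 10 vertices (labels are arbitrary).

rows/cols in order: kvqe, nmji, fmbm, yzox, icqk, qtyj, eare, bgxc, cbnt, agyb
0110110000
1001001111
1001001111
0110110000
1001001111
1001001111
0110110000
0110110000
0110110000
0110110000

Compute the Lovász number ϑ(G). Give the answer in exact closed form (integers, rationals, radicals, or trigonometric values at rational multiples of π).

deg(icqk) = 6; N(icqk) = {kvqe, yzox, eare, bgxc, cbnt, agyb}.
N(qtyj) = {kvqe, yzox, eare, bgxc, cbnt, agyb}, |N(qtyj)| = 6.
Vertex fmbm has 6 neighbors: kvqe, yzox, eare, bgxc, cbnt, agyb.
N(yzox) = {nmji, fmbm, icqk, qtyj}, |N(yzox)| = 4.
Complete 2-partite, parts [6, 4]: perfect, ϑ = α = 6.
ϑ(G) ≈ 6.000000.
Sandwich: α(G)=6 ≤ ϑ(G)=6 ≤ χ(Ḡ)=6 (collapsed).

6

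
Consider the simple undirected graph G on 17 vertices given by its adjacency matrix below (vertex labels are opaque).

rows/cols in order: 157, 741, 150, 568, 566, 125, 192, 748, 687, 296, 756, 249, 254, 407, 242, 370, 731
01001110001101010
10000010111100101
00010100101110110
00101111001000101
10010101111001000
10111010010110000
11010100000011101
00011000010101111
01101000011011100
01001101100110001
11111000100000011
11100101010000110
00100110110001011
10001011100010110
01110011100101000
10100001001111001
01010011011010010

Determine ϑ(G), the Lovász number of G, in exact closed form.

sqrt(17)

Vertex 296 has 8 neighbors: 741, 566, 125, 748, 687, 249, 254, 731.
Vertex 192 has 8 neighbors: 157, 741, 568, 125, 254, 407, 242, 731.
deg(157) = 8; N(157) = {741, 566, 125, 192, 756, 249, 407, 370}.
Vertex 748 has 8 neighbors: 568, 566, 296, 249, 407, 242, 370, 731.
Every vertex has degree 8 (N=17); Paley(17): SR with (k,λ,μ)=(8,3,4).
A has 3 distinct eigenvalues ≈ [8.0, 1.5616, -2.5616].
−17·(-sqrt(17)/2 - 1/2) / ((8)−(-sqrt(17)/2 - 1/2)) = sqrt(17) = ϑ(G).
Numerically 4.1231056.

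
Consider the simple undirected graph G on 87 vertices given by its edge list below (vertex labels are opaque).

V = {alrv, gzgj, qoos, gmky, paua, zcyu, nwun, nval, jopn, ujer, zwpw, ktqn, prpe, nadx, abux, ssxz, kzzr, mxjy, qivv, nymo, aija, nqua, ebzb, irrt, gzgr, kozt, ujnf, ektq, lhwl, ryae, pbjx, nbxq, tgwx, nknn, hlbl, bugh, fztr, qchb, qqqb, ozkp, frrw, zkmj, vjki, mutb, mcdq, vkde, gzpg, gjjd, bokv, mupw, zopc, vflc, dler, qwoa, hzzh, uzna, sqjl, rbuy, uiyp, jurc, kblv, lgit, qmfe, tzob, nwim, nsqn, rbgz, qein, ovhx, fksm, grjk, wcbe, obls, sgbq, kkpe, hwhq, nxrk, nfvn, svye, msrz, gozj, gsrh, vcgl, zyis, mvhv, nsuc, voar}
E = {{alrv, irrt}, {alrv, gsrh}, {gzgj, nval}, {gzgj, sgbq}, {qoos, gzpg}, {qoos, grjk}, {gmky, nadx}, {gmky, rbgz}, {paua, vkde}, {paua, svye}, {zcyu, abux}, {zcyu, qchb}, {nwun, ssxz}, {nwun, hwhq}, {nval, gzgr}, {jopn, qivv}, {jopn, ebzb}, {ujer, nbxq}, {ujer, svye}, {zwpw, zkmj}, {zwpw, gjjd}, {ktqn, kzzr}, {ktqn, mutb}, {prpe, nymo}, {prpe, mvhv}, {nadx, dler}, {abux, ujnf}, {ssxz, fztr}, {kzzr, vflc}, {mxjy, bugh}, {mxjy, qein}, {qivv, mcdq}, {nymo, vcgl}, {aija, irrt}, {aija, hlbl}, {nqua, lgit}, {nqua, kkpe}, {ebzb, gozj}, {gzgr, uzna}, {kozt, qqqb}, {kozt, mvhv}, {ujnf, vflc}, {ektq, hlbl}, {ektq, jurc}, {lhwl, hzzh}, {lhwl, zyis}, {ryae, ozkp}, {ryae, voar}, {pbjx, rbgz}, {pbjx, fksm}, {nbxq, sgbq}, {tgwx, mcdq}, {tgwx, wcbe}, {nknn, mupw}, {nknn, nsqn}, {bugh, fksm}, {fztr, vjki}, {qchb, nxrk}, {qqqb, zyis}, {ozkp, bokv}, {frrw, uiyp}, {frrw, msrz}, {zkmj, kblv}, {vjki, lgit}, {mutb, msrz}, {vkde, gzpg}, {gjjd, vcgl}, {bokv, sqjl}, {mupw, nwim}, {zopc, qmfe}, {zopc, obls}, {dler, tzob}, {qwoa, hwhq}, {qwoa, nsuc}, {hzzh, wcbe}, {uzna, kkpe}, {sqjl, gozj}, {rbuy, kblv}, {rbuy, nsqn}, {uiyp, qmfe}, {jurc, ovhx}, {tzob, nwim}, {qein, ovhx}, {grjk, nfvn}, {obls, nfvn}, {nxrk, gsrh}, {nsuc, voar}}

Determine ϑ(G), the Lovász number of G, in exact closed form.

Vertex gjjd has 2 neighbors: zwpw, vcgl.
N(vjki) = {fztr, lgit}, |N(vjki)| = 2.
N(wcbe) = {tgwx, hzzh}, |N(wcbe)| = 2.
N(ryae) = {ozkp, voar}, |N(ryae)| = 2.
Regular of degree 2 on 87 vertices: this is C_{87}, the 87-cycle.
The 44 distinct eigenvalues: [2.0, 1.994786, 1.979173, 1.953241, 1.917126, 1.871016, 1.815151, 1.749823, 1.675372, 1.592186, 1.5007, 1.401389, 1.294773, 1.181406, 1.061879, 0.936817, 0.80687, 0.672717, 0.535057, 0.394607, 0.252099, 0.108278, -0.036108, -0.180306, -0.323564, -0.465135, -0.604281, -0.740276, -0.872412, -1.0, -1.122374, -1.238897, -1.34896, -1.451991, -1.547452, -1.634845, -1.713714, -1.78365, -1.844286, -1.895306, -1.936446, -1.96749, -1.988276, -1.998696].
With N=87: ϑ(G) = 87·(-(-1)*2*cos(pi/87))/(2−(-2*cos(pi/87))) = 87*cos(pi/87)/(cos(pi/87) + 1).
Numerically 43.4858.
43 ≤ 87*cos(pi/87)/(cos(pi/87) + 1) ≤ 44: both strict.

87*cos(pi/87)/(cos(pi/87) + 1)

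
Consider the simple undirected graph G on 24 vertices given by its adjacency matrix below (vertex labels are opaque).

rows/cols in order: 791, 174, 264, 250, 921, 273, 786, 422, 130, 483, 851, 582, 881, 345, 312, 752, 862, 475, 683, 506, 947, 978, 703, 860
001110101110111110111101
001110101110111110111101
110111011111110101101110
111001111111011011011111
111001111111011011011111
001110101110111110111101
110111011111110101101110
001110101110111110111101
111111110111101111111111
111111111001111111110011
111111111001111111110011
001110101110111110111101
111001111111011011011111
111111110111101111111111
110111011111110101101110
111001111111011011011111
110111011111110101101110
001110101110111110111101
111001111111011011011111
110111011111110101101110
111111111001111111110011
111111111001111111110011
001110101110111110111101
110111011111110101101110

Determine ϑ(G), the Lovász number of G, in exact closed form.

7

N(475) = {264, 250, 921, 786, 130, 483, 851, 881, 345, 312, 752, 862, 683, 506, 947, 978, 860}, |N(475)| = 17.
deg(851) = 20; N(851) = {791, 174, 264, 250, 921, 273, 786, 422, 130, 582, 881, 345, 312, 752, 862, 475, 683, 506, 703, 860}.
deg(752) = 19; N(752) = {791, 174, 264, 273, 786, 422, 130, 483, 851, 582, 345, 312, 862, 475, 506, 947, 978, 703, 860}.
N(978) = {791, 174, 264, 250, 921, 273, 786, 422, 130, 582, 881, 345, 312, 752, 862, 475, 683, 506, 703, 860}, |N(978)| = 20.
G = K_{7,6,5,4,2}: α = 7 = χ(Ḡ), so ϑ = 7.
= 7.0000000… (decimal).
Sandwich: α(G)=7 ≤ ϑ(G)=7 ≤ χ(Ḡ)=7 (collapsed).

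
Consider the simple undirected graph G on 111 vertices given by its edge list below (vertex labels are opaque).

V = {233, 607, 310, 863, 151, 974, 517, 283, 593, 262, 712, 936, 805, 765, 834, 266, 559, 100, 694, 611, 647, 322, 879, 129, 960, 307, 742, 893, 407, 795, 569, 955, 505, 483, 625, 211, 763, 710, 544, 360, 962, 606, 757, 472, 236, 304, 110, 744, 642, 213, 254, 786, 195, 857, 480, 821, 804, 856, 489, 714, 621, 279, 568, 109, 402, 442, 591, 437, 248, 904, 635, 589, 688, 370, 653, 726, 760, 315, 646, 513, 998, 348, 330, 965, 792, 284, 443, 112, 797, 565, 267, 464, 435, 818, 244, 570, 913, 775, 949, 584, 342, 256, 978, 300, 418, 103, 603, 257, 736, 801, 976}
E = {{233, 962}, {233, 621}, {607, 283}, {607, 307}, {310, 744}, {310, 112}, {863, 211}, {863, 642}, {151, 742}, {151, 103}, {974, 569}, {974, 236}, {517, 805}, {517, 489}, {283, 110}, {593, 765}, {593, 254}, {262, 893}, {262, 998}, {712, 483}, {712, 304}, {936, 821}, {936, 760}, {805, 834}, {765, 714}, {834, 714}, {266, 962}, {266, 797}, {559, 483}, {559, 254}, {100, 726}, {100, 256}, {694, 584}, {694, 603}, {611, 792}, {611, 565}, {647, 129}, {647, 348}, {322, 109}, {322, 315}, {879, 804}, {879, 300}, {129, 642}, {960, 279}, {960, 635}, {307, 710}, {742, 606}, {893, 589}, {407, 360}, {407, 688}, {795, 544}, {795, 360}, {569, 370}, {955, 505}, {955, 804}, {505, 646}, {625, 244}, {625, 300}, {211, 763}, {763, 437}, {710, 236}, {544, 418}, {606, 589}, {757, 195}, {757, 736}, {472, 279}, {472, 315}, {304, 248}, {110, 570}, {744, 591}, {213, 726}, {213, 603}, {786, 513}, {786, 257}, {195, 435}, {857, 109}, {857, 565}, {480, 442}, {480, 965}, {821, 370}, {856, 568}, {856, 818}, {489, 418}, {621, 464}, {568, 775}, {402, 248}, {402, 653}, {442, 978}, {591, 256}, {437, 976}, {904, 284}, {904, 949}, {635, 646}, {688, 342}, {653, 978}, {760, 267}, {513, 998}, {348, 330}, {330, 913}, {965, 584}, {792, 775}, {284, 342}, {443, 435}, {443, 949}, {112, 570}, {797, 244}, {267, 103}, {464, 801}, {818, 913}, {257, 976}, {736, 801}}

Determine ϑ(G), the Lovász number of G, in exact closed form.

111*cos(pi/111)/(cos(pi/111) + 1)

N(765) = {593, 714}, |N(765)| = 2.
Vertex 804 has 2 neighbors: 879, 955.
N(360) = {407, 795}, |N(360)| = 2.
Vertex 569 has 2 neighbors: 974, 370.
2-regular, N=111; connected 2-regular on 111 ⇒ C_{111}.
A has 56 distinct eigenvalues ≈ [2.0, 1.997, 1.987, 1.971, 1.949, 1.92, 1.886, 1.845, 1.798, 1.746, 1.688, 1.625, 1.556, 1.482, 1.404, 1.321, 1.234, 1.143, 1.049, 0.951, 0.85, 0.746, 0.64, 0.531, 0.421, 0.31, 0.198, 0.085, -0.028, -0.141, -0.254, -0.366, -0.477, -0.586, -0.693, -0.798, -0.9, -1.0, -1.096, -1.189, -1.278, -1.363, -1.444, -1.52, -1.591, -1.657, -1.718, -1.773, -1.822, -1.866, -1.904, -1.935, -1.961, -1.98, -1.993, -1.999].
Lovász (edge-transitive): ϑ = −111·(-2*cos(pi/111))/((2)−(-2*cos(pi/111))) = 111*cos(pi/111)/(cos(pi/111) + 1).
Numerically 55.4889.
α=55, χ(Ḡ)=56; ϑ=111*cos(pi/111)/(cos(pi/111) + 1) lies between (both strict).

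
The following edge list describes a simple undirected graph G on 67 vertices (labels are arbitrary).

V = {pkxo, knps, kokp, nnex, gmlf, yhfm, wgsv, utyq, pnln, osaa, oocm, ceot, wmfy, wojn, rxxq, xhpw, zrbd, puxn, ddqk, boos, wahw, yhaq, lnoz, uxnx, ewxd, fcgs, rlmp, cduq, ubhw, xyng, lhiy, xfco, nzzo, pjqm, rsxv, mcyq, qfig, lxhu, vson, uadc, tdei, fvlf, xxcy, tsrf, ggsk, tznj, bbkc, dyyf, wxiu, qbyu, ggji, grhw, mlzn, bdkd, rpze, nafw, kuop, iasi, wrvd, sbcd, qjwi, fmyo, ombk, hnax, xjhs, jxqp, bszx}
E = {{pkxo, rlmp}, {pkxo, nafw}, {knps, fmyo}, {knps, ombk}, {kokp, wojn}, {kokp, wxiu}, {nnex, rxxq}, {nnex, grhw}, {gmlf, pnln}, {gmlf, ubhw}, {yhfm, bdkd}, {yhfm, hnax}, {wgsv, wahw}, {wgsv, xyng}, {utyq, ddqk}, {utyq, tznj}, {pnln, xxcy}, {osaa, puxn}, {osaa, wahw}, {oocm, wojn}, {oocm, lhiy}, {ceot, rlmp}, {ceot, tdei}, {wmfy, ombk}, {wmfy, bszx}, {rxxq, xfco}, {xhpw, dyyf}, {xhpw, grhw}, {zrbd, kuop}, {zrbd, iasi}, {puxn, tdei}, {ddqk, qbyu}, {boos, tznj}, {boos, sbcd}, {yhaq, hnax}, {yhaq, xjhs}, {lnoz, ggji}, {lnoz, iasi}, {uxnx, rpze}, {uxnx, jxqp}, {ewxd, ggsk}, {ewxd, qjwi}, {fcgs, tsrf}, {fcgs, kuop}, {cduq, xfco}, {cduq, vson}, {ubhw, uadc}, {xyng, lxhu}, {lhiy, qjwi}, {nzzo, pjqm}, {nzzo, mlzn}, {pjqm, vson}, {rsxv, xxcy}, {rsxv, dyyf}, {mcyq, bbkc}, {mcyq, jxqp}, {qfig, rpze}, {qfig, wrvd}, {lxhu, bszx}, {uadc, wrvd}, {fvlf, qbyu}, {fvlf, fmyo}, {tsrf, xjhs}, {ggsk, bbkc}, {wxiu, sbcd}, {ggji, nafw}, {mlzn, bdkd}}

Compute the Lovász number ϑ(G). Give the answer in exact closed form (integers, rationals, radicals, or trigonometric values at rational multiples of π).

N(dyyf) = {xhpw, rsxv}, |N(dyyf)| = 2.
Vertex nnex has 2 neighbors: rxxq, grhw.
deg(boos) = 2; N(boos) = {tznj, sbcd}.
N(tznj) = {utyq, boos}, |N(tznj)| = 2.
deg(v) = 2 for all v (|V|=67); connected 2-regular on 67 ⇒ C_{67}.
A has 34 distinct eigenvalues ≈ [2.0, 1.991212, 1.964925, 1.92137, 1.860931, 1.784137, 1.691664, 1.584325, 1.463063, 1.328943, 1.183144, 1.026948, 0.861727, 0.688934, 0.510086, 0.326755, 0.140552, -0.046885, -0.233911, -0.418881, -0.600169, -0.776184, -0.945377, -1.106262, -1.257426, -1.397539, -1.52537, -1.639797, -1.739813, -1.824539, -1.893231, -1.945286, -1.980245, -1.997802].
With N=67: ϑ(G) = 67·(-(-1)*2*cos(pi/67))/(2−(-2*cos(pi/67))) = 67*cos(pi/67)/(cos(pi/67) + 1).
≈ 33.48157981 (to 8 d.p.).
Lovász sandwich 33 ≤ 67*cos(pi/67)/(cos(pi/67) + 1) ≤ 34: both strict.

67*cos(pi/67)/(cos(pi/67) + 1)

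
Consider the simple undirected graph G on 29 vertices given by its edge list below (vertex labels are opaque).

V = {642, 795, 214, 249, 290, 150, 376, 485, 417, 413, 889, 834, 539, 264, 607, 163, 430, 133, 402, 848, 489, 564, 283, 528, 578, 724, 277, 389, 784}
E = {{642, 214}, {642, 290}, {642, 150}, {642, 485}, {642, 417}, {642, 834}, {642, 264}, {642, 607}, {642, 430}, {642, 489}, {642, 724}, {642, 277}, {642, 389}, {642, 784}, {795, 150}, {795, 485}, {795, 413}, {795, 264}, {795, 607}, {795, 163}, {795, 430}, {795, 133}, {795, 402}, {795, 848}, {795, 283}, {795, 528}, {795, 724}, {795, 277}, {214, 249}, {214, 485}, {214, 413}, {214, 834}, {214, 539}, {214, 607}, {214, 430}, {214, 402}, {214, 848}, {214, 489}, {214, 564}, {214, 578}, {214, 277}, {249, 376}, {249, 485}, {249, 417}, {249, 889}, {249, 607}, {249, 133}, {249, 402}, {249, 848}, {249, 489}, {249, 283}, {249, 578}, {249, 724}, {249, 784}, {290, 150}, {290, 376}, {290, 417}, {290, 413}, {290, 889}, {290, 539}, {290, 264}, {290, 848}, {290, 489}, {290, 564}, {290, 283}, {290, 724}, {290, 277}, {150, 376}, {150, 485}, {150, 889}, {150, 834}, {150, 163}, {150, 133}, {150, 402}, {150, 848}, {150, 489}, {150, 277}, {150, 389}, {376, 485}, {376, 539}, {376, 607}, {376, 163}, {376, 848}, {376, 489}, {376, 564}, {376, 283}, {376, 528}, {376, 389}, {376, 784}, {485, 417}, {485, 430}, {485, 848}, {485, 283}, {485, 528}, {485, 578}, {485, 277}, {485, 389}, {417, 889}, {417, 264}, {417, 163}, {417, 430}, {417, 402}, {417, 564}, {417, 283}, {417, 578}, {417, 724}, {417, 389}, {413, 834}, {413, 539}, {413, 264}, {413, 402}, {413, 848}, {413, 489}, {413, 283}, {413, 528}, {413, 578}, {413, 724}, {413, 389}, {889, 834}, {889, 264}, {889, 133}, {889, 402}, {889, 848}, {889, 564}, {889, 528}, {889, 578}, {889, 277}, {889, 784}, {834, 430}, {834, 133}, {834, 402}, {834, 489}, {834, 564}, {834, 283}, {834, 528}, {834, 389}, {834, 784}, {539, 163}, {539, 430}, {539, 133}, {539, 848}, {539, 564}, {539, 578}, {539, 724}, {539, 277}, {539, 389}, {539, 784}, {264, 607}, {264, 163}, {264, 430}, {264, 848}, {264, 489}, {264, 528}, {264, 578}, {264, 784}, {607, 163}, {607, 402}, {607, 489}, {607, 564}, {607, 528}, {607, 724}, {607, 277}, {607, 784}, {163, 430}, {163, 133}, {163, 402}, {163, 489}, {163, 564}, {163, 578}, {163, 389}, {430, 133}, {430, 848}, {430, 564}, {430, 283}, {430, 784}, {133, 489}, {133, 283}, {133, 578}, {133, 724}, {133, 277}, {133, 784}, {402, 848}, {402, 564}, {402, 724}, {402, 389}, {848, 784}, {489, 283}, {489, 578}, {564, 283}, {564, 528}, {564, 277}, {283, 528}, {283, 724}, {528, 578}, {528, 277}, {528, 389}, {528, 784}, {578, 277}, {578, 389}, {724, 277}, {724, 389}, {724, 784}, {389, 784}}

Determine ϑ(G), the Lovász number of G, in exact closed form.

sqrt(29)

Vertex 413 has 14 neighbors: 795, 214, 290, 834, 539, 264, 402, 848, 489, 283, 528, 578, 724, 389.
Vertex 489 has 14 neighbors: 642, 214, 249, 290, 150, 376, 413, 834, 264, 607, 163, 133, 283, 578.
Vertex 290 has 14 neighbors: 642, 150, 376, 417, 413, 889, 539, 264, 848, 489, 564, 283, 724, 277.
N(889) = {249, 290, 150, 417, 834, 264, 133, 402, 848, 564, 528, 578, 277, 784}, |N(889)| = 14.
deg(v) = 14 for all v (|V|=29); Paley(29): SR with (k,λ,μ)=(14,6,7).
A has 3 distinct eigenvalues ≈ [14.0, 2.1926, -3.1926].
ϑ = −N·λ_min/(λ_max−λ_min) = −29·(-sqrt(29)/2 - 1/2)/(14−(-sqrt(29)/2 - 1/2)) = sqrt(29).
≈ 5.385165 (to 6 d.p.).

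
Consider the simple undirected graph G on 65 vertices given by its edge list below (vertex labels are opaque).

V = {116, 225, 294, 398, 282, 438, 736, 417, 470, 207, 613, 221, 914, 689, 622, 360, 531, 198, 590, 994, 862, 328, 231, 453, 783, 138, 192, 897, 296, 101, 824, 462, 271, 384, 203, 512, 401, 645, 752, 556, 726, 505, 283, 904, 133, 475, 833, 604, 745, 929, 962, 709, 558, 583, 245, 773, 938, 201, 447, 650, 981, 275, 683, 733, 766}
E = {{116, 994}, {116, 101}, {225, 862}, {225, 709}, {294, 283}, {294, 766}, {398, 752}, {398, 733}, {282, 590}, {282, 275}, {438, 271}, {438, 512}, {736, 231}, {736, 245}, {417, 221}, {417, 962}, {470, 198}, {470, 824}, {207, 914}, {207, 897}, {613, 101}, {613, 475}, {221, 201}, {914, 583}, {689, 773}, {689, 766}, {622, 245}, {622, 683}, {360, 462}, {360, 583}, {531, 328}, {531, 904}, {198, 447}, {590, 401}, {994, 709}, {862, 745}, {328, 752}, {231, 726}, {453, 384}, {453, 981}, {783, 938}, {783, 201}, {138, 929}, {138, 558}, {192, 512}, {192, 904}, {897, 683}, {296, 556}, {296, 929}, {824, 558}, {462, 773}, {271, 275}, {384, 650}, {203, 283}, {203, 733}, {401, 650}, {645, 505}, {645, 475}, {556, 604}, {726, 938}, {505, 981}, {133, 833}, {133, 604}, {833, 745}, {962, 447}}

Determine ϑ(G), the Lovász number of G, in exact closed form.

N(133) = {833, 604}, |N(133)| = 2.
deg(462) = 2; N(462) = {360, 773}.
N(231) = {736, 726}, |N(231)| = 2.
Vertex 590 has 2 neighbors: 282, 401.
G on 65 vertices is 2-regular; a single 65-cycle (edge-transitive).
Distinct eigenvalues (to 5 d.p.): [2.0, 1.99066, 1.96274, 1.91649, 1.85235, 1.77091, 1.67294, 1.55935, 1.4312, 1.28968, 1.13613, 0.97197, 0.79873, 0.61803, 0.43157, 0.24107, 0.04833, -0.14487, -0.33671, -0.52541, -0.70921, -0.88638, -1.05528, -1.21433, -1.36203, -1.49702, -1.61803, -1.72394, -1.81375, -1.88662, -1.94188, -1.97901, -1.99766].
ϑ = −N·λ_min/(λ_max−λ_min) = −65·(-2*cos(pi/65))/(2−(-2*cos(pi/65))) = 65*cos(pi/65)/(cos(pi/65) + 1).
= 32.48101260… (decimal).
Sandwich: α(G)=32 ≤ ϑ(G)=65*cos(pi/65)/(cos(pi/65) + 1) ≤ χ(Ḡ)=33 (both strict).

65*cos(pi/65)/(cos(pi/65) + 1)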